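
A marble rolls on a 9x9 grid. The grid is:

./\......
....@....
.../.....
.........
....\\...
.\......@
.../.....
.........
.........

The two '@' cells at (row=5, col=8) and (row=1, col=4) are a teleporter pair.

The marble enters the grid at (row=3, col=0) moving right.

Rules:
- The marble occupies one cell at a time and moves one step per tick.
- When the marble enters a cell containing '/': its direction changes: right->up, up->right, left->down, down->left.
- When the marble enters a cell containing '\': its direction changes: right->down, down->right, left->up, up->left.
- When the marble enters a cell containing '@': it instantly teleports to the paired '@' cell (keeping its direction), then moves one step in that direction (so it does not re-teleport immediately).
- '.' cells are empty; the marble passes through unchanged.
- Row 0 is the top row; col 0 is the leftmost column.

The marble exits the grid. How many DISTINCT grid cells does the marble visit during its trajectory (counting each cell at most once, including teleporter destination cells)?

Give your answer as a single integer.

Step 1: enter (3,0), '.' pass, move right to (3,1)
Step 2: enter (3,1), '.' pass, move right to (3,2)
Step 3: enter (3,2), '.' pass, move right to (3,3)
Step 4: enter (3,3), '.' pass, move right to (3,4)
Step 5: enter (3,4), '.' pass, move right to (3,5)
Step 6: enter (3,5), '.' pass, move right to (3,6)
Step 7: enter (3,6), '.' pass, move right to (3,7)
Step 8: enter (3,7), '.' pass, move right to (3,8)
Step 9: enter (3,8), '.' pass, move right to (3,9)
Step 10: at (3,9) — EXIT via right edge, pos 3
Distinct cells visited: 9 (path length 9)

Answer: 9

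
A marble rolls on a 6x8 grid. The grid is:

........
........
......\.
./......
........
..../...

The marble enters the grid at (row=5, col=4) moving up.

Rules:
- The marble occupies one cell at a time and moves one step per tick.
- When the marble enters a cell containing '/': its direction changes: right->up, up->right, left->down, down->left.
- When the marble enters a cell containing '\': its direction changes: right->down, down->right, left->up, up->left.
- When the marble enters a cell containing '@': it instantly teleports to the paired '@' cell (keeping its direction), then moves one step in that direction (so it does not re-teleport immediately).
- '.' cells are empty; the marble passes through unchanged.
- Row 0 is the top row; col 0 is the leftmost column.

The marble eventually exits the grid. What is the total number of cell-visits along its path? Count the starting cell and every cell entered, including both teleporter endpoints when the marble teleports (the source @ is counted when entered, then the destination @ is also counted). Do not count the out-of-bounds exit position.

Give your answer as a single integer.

Step 1: enter (5,4), '/' deflects up->right, move right to (5,5)
Step 2: enter (5,5), '.' pass, move right to (5,6)
Step 3: enter (5,6), '.' pass, move right to (5,7)
Step 4: enter (5,7), '.' pass, move right to (5,8)
Step 5: at (5,8) — EXIT via right edge, pos 5
Path length (cell visits): 4

Answer: 4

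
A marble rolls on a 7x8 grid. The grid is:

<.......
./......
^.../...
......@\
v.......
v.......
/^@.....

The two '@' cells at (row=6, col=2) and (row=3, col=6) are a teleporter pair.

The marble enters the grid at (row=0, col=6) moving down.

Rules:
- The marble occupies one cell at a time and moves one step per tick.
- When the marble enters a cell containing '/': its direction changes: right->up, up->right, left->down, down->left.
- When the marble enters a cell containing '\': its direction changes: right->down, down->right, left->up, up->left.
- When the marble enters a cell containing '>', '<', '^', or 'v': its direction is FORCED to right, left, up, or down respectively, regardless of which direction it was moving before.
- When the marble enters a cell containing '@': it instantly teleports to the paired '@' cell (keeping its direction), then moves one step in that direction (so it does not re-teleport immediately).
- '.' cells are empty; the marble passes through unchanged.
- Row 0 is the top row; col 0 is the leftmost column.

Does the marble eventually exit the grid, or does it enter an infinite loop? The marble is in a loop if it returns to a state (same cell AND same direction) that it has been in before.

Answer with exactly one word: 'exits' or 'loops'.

Answer: exits

Derivation:
Step 1: enter (0,6), '.' pass, move down to (1,6)
Step 2: enter (1,6), '.' pass, move down to (2,6)
Step 3: enter (2,6), '.' pass, move down to (3,6)
Step 4: enter (3,6), '@' teleport (3,6)->(6,2), also enter (6,2), move down to (7,2)
Step 5: at (7,2) — EXIT via bottom edge, pos 2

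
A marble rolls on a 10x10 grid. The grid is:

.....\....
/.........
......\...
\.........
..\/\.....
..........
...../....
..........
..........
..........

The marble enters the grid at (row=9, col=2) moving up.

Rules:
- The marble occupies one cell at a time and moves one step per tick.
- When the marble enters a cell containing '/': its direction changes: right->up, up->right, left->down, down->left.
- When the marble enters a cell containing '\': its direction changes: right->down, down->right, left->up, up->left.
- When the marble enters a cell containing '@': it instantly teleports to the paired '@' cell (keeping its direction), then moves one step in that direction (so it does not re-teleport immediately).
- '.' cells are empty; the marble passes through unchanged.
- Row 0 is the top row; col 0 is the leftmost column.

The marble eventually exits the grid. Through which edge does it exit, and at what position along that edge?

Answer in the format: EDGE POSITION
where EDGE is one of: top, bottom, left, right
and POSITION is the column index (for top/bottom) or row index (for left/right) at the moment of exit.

Answer: left 4

Derivation:
Step 1: enter (9,2), '.' pass, move up to (8,2)
Step 2: enter (8,2), '.' pass, move up to (7,2)
Step 3: enter (7,2), '.' pass, move up to (6,2)
Step 4: enter (6,2), '.' pass, move up to (5,2)
Step 5: enter (5,2), '.' pass, move up to (4,2)
Step 6: enter (4,2), '\' deflects up->left, move left to (4,1)
Step 7: enter (4,1), '.' pass, move left to (4,0)
Step 8: enter (4,0), '.' pass, move left to (4,-1)
Step 9: at (4,-1) — EXIT via left edge, pos 4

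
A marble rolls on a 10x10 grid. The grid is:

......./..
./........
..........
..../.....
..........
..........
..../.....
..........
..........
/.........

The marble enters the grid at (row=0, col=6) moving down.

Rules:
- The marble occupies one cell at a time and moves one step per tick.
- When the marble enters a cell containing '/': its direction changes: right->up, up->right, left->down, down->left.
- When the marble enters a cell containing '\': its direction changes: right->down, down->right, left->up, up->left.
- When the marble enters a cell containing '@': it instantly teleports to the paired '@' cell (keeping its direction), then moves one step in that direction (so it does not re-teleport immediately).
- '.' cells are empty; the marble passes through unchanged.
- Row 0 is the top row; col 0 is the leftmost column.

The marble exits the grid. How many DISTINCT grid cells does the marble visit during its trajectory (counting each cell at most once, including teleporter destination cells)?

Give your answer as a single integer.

Step 1: enter (0,6), '.' pass, move down to (1,6)
Step 2: enter (1,6), '.' pass, move down to (2,6)
Step 3: enter (2,6), '.' pass, move down to (3,6)
Step 4: enter (3,6), '.' pass, move down to (4,6)
Step 5: enter (4,6), '.' pass, move down to (5,6)
Step 6: enter (5,6), '.' pass, move down to (6,6)
Step 7: enter (6,6), '.' pass, move down to (7,6)
Step 8: enter (7,6), '.' pass, move down to (8,6)
Step 9: enter (8,6), '.' pass, move down to (9,6)
Step 10: enter (9,6), '.' pass, move down to (10,6)
Step 11: at (10,6) — EXIT via bottom edge, pos 6
Distinct cells visited: 10 (path length 10)

Answer: 10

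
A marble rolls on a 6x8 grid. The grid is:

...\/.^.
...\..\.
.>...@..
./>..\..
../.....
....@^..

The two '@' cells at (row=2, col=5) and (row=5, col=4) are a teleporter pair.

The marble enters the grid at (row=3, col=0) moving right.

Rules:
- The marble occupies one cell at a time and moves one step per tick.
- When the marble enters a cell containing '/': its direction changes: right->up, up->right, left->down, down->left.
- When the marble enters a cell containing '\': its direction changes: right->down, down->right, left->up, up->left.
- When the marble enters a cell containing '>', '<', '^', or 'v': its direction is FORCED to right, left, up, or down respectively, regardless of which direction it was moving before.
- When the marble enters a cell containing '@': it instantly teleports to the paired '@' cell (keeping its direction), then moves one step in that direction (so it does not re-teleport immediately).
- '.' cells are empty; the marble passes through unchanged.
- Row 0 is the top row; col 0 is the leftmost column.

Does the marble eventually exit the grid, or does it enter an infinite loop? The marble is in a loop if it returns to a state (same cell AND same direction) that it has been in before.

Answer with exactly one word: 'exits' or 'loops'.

Step 1: enter (3,0), '.' pass, move right to (3,1)
Step 2: enter (3,1), '/' deflects right->up, move up to (2,1)
Step 3: enter (2,1), '>' forces up->right, move right to (2,2)
Step 4: enter (2,2), '.' pass, move right to (2,3)
Step 5: enter (2,3), '.' pass, move right to (2,4)
Step 6: enter (2,4), '.' pass, move right to (2,5)
Step 7: enter (2,5), '@' teleport (2,5)->(5,4), also enter (5,4), move right to (5,5)
Step 8: enter (5,5), '^' forces right->up, move up to (4,5)
Step 9: enter (4,5), '.' pass, move up to (3,5)
Step 10: enter (3,5), '\' deflects up->left, move left to (3,4)
Step 11: enter (3,4), '.' pass, move left to (3,3)
Step 12: enter (3,3), '.' pass, move left to (3,2)
Step 13: enter (3,2), '>' forces left->right, move right to (3,3)
Step 14: enter (3,3), '.' pass, move right to (3,4)
Step 15: enter (3,4), '.' pass, move right to (3,5)
Step 16: enter (3,5), '\' deflects right->down, move down to (4,5)
Step 17: enter (4,5), '.' pass, move down to (5,5)
Step 18: enter (5,5), '^' forces down->up, move up to (4,5)
Step 19: at (4,5) dir=up — LOOP DETECTED (seen before)

Answer: loops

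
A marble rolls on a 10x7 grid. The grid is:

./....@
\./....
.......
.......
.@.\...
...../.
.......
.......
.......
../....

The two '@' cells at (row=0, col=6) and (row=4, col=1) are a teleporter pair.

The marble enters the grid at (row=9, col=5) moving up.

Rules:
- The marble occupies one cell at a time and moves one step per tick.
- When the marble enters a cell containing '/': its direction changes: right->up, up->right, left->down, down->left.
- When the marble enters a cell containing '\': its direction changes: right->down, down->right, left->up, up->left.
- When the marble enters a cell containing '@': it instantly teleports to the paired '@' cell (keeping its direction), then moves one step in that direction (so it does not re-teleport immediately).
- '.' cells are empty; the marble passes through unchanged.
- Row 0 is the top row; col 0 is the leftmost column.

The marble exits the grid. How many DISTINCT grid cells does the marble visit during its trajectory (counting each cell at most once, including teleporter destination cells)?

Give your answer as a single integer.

Step 1: enter (9,5), '.' pass, move up to (8,5)
Step 2: enter (8,5), '.' pass, move up to (7,5)
Step 3: enter (7,5), '.' pass, move up to (6,5)
Step 4: enter (6,5), '.' pass, move up to (5,5)
Step 5: enter (5,5), '/' deflects up->right, move right to (5,6)
Step 6: enter (5,6), '.' pass, move right to (5,7)
Step 7: at (5,7) — EXIT via right edge, pos 5
Distinct cells visited: 6 (path length 6)

Answer: 6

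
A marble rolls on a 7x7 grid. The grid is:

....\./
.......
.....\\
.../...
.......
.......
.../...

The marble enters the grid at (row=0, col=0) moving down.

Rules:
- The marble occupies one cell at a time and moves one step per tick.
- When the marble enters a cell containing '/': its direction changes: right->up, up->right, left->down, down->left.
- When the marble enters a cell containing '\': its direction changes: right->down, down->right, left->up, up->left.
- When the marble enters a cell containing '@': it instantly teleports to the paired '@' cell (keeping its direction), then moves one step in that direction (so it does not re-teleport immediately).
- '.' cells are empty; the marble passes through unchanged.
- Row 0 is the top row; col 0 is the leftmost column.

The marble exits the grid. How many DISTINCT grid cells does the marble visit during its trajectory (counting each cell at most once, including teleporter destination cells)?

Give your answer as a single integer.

Answer: 7

Derivation:
Step 1: enter (0,0), '.' pass, move down to (1,0)
Step 2: enter (1,0), '.' pass, move down to (2,0)
Step 3: enter (2,0), '.' pass, move down to (3,0)
Step 4: enter (3,0), '.' pass, move down to (4,0)
Step 5: enter (4,0), '.' pass, move down to (5,0)
Step 6: enter (5,0), '.' pass, move down to (6,0)
Step 7: enter (6,0), '.' pass, move down to (7,0)
Step 8: at (7,0) — EXIT via bottom edge, pos 0
Distinct cells visited: 7 (path length 7)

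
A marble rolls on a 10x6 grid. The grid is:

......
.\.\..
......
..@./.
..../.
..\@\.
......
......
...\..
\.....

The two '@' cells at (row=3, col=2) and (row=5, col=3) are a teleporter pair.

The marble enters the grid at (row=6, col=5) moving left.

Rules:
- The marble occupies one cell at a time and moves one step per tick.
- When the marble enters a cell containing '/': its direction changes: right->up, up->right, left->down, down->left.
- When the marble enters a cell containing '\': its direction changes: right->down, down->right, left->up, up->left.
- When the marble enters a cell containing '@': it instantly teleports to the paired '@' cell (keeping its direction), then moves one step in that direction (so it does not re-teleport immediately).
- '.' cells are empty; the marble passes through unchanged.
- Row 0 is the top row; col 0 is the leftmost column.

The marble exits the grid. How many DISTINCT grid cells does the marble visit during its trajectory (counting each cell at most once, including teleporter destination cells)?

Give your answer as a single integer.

Step 1: enter (6,5), '.' pass, move left to (6,4)
Step 2: enter (6,4), '.' pass, move left to (6,3)
Step 3: enter (6,3), '.' pass, move left to (6,2)
Step 4: enter (6,2), '.' pass, move left to (6,1)
Step 5: enter (6,1), '.' pass, move left to (6,0)
Step 6: enter (6,0), '.' pass, move left to (6,-1)
Step 7: at (6,-1) — EXIT via left edge, pos 6
Distinct cells visited: 6 (path length 6)

Answer: 6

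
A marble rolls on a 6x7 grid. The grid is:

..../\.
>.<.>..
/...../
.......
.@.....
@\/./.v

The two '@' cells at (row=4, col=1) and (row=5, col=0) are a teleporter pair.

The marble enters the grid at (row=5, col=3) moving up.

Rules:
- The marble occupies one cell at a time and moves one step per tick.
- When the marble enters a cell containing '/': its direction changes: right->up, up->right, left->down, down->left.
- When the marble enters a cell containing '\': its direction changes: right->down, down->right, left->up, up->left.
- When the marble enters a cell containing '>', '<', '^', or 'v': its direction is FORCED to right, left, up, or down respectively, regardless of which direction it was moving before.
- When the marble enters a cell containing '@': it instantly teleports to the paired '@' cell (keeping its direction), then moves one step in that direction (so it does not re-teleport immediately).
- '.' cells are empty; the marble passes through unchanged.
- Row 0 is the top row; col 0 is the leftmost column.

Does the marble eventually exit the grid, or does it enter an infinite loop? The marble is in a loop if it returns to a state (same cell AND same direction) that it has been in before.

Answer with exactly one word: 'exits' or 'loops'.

Step 1: enter (5,3), '.' pass, move up to (4,3)
Step 2: enter (4,3), '.' pass, move up to (3,3)
Step 3: enter (3,3), '.' pass, move up to (2,3)
Step 4: enter (2,3), '.' pass, move up to (1,3)
Step 5: enter (1,3), '.' pass, move up to (0,3)
Step 6: enter (0,3), '.' pass, move up to (-1,3)
Step 7: at (-1,3) — EXIT via top edge, pos 3

Answer: exits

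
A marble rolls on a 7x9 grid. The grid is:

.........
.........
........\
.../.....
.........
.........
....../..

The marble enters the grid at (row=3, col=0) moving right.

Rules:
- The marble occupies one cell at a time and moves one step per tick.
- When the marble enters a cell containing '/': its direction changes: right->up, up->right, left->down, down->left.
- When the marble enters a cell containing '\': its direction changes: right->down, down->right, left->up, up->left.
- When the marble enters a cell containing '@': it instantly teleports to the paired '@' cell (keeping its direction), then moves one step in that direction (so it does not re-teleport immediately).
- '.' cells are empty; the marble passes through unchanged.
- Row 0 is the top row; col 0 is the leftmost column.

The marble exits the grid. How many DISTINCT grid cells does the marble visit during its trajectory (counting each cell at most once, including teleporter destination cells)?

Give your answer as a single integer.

Step 1: enter (3,0), '.' pass, move right to (3,1)
Step 2: enter (3,1), '.' pass, move right to (3,2)
Step 3: enter (3,2), '.' pass, move right to (3,3)
Step 4: enter (3,3), '/' deflects right->up, move up to (2,3)
Step 5: enter (2,3), '.' pass, move up to (1,3)
Step 6: enter (1,3), '.' pass, move up to (0,3)
Step 7: enter (0,3), '.' pass, move up to (-1,3)
Step 8: at (-1,3) — EXIT via top edge, pos 3
Distinct cells visited: 7 (path length 7)

Answer: 7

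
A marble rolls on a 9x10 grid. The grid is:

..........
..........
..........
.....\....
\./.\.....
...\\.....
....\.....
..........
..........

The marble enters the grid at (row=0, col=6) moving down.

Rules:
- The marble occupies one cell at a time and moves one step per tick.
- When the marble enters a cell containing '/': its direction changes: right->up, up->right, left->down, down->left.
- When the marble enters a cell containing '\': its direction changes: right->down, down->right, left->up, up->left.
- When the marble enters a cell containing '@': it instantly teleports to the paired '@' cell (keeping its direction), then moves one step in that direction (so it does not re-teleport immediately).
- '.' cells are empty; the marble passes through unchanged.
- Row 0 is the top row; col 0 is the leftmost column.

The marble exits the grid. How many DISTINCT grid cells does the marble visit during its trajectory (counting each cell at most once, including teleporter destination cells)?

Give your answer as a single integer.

Answer: 9

Derivation:
Step 1: enter (0,6), '.' pass, move down to (1,6)
Step 2: enter (1,6), '.' pass, move down to (2,6)
Step 3: enter (2,6), '.' pass, move down to (3,6)
Step 4: enter (3,6), '.' pass, move down to (4,6)
Step 5: enter (4,6), '.' pass, move down to (5,6)
Step 6: enter (5,6), '.' pass, move down to (6,6)
Step 7: enter (6,6), '.' pass, move down to (7,6)
Step 8: enter (7,6), '.' pass, move down to (8,6)
Step 9: enter (8,6), '.' pass, move down to (9,6)
Step 10: at (9,6) — EXIT via bottom edge, pos 6
Distinct cells visited: 9 (path length 9)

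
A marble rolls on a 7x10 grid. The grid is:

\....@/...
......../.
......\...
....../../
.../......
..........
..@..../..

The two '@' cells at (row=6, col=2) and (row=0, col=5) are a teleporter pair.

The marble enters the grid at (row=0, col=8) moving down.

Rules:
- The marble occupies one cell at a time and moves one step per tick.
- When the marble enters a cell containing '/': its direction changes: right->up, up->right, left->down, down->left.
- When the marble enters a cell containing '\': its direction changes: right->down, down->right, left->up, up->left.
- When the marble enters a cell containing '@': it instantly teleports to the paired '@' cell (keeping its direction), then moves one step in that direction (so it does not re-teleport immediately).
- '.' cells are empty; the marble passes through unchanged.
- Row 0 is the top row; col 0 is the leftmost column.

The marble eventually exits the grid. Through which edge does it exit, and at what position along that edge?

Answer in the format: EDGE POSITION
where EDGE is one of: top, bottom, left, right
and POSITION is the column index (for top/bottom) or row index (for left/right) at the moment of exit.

Answer: left 1

Derivation:
Step 1: enter (0,8), '.' pass, move down to (1,8)
Step 2: enter (1,8), '/' deflects down->left, move left to (1,7)
Step 3: enter (1,7), '.' pass, move left to (1,6)
Step 4: enter (1,6), '.' pass, move left to (1,5)
Step 5: enter (1,5), '.' pass, move left to (1,4)
Step 6: enter (1,4), '.' pass, move left to (1,3)
Step 7: enter (1,3), '.' pass, move left to (1,2)
Step 8: enter (1,2), '.' pass, move left to (1,1)
Step 9: enter (1,1), '.' pass, move left to (1,0)
Step 10: enter (1,0), '.' pass, move left to (1,-1)
Step 11: at (1,-1) — EXIT via left edge, pos 1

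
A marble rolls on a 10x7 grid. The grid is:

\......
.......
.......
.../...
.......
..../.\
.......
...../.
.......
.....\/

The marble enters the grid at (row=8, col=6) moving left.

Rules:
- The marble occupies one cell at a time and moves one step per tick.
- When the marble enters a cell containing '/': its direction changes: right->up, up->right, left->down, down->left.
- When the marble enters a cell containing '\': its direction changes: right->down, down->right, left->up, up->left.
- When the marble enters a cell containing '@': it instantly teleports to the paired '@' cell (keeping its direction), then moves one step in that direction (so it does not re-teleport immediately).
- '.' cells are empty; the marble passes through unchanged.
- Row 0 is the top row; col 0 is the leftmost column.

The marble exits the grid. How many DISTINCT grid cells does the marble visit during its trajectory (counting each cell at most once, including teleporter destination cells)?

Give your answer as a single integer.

Answer: 7

Derivation:
Step 1: enter (8,6), '.' pass, move left to (8,5)
Step 2: enter (8,5), '.' pass, move left to (8,4)
Step 3: enter (8,4), '.' pass, move left to (8,3)
Step 4: enter (8,3), '.' pass, move left to (8,2)
Step 5: enter (8,2), '.' pass, move left to (8,1)
Step 6: enter (8,1), '.' pass, move left to (8,0)
Step 7: enter (8,0), '.' pass, move left to (8,-1)
Step 8: at (8,-1) — EXIT via left edge, pos 8
Distinct cells visited: 7 (path length 7)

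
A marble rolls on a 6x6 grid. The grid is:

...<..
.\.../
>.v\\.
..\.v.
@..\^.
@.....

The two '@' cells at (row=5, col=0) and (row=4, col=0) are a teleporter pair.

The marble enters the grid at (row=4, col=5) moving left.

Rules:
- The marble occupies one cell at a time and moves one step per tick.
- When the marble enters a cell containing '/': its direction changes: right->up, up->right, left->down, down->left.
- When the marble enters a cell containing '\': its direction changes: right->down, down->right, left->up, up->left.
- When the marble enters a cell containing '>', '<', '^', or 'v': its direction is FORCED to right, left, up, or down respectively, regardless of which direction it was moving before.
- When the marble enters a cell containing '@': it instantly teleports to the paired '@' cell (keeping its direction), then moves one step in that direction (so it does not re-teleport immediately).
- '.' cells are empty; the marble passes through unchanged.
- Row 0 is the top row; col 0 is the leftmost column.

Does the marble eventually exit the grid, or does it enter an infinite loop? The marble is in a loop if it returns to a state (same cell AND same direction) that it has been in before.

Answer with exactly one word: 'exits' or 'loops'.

Answer: loops

Derivation:
Step 1: enter (4,5), '.' pass, move left to (4,4)
Step 2: enter (4,4), '^' forces left->up, move up to (3,4)
Step 3: enter (3,4), 'v' forces up->down, move down to (4,4)
Step 4: enter (4,4), '^' forces down->up, move up to (3,4)
Step 5: at (3,4) dir=up — LOOP DETECTED (seen before)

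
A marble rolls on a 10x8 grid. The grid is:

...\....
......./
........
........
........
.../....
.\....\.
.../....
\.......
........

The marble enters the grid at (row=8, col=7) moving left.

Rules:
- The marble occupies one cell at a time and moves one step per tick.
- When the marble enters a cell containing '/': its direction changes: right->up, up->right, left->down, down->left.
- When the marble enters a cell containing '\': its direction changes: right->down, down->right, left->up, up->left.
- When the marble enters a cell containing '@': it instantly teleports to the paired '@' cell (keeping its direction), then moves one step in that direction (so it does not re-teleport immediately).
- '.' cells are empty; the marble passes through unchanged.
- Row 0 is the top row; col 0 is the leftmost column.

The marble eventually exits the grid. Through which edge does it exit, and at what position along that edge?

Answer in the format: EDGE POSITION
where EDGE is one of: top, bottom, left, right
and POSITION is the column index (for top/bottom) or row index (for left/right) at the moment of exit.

Step 1: enter (8,7), '.' pass, move left to (8,6)
Step 2: enter (8,6), '.' pass, move left to (8,5)
Step 3: enter (8,5), '.' pass, move left to (8,4)
Step 4: enter (8,4), '.' pass, move left to (8,3)
Step 5: enter (8,3), '.' pass, move left to (8,2)
Step 6: enter (8,2), '.' pass, move left to (8,1)
Step 7: enter (8,1), '.' pass, move left to (8,0)
Step 8: enter (8,0), '\' deflects left->up, move up to (7,0)
Step 9: enter (7,0), '.' pass, move up to (6,0)
Step 10: enter (6,0), '.' pass, move up to (5,0)
Step 11: enter (5,0), '.' pass, move up to (4,0)
Step 12: enter (4,0), '.' pass, move up to (3,0)
Step 13: enter (3,0), '.' pass, move up to (2,0)
Step 14: enter (2,0), '.' pass, move up to (1,0)
Step 15: enter (1,0), '.' pass, move up to (0,0)
Step 16: enter (0,0), '.' pass, move up to (-1,0)
Step 17: at (-1,0) — EXIT via top edge, pos 0

Answer: top 0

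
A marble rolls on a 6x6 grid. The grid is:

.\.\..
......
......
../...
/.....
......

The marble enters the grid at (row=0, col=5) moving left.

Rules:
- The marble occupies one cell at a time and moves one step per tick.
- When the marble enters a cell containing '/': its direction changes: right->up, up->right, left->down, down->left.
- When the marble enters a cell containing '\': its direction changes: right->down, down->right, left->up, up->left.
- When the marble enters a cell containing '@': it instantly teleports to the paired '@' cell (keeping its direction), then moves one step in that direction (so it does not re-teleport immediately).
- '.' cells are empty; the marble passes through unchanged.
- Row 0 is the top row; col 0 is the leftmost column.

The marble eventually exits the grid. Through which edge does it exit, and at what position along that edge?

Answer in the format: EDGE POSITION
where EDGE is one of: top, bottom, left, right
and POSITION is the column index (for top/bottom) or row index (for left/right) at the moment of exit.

Step 1: enter (0,5), '.' pass, move left to (0,4)
Step 2: enter (0,4), '.' pass, move left to (0,3)
Step 3: enter (0,3), '\' deflects left->up, move up to (-1,3)
Step 4: at (-1,3) — EXIT via top edge, pos 3

Answer: top 3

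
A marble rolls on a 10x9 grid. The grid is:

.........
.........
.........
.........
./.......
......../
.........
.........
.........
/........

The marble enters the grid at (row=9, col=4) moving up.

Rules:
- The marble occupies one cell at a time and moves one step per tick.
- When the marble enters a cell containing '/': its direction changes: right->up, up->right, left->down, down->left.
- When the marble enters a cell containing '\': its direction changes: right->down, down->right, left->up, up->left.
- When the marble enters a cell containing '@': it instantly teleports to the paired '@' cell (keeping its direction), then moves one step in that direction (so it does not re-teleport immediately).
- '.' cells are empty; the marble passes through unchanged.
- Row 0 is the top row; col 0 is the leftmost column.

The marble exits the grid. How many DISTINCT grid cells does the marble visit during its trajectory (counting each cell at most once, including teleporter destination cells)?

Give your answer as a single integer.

Answer: 10

Derivation:
Step 1: enter (9,4), '.' pass, move up to (8,4)
Step 2: enter (8,4), '.' pass, move up to (7,4)
Step 3: enter (7,4), '.' pass, move up to (6,4)
Step 4: enter (6,4), '.' pass, move up to (5,4)
Step 5: enter (5,4), '.' pass, move up to (4,4)
Step 6: enter (4,4), '.' pass, move up to (3,4)
Step 7: enter (3,4), '.' pass, move up to (2,4)
Step 8: enter (2,4), '.' pass, move up to (1,4)
Step 9: enter (1,4), '.' pass, move up to (0,4)
Step 10: enter (0,4), '.' pass, move up to (-1,4)
Step 11: at (-1,4) — EXIT via top edge, pos 4
Distinct cells visited: 10 (path length 10)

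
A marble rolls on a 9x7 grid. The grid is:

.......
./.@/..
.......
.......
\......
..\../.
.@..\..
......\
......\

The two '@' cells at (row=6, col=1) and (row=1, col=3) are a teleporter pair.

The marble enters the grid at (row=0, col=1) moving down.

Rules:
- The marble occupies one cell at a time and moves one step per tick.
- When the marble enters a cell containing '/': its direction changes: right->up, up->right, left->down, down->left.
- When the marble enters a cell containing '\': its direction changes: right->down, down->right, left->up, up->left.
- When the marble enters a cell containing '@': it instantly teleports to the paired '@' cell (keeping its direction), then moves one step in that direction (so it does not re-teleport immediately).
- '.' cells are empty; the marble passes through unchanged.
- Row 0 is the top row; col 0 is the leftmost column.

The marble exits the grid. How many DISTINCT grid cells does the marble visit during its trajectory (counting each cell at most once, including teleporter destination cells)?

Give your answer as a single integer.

Step 1: enter (0,1), '.' pass, move down to (1,1)
Step 2: enter (1,1), '/' deflects down->left, move left to (1,0)
Step 3: enter (1,0), '.' pass, move left to (1,-1)
Step 4: at (1,-1) — EXIT via left edge, pos 1
Distinct cells visited: 3 (path length 3)

Answer: 3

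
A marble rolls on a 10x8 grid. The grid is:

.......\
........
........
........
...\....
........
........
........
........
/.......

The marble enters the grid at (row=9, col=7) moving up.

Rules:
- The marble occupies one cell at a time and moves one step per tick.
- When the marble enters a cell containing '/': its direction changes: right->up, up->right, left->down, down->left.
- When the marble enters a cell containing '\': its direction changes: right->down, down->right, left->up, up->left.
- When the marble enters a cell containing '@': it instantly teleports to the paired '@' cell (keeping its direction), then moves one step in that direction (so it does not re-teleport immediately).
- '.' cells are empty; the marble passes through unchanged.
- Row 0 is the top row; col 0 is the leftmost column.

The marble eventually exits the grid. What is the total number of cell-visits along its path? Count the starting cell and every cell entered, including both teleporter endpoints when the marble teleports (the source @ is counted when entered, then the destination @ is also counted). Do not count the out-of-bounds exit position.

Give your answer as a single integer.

Step 1: enter (9,7), '.' pass, move up to (8,7)
Step 2: enter (8,7), '.' pass, move up to (7,7)
Step 3: enter (7,7), '.' pass, move up to (6,7)
Step 4: enter (6,7), '.' pass, move up to (5,7)
Step 5: enter (5,7), '.' pass, move up to (4,7)
Step 6: enter (4,7), '.' pass, move up to (3,7)
Step 7: enter (3,7), '.' pass, move up to (2,7)
Step 8: enter (2,7), '.' pass, move up to (1,7)
Step 9: enter (1,7), '.' pass, move up to (0,7)
Step 10: enter (0,7), '\' deflects up->left, move left to (0,6)
Step 11: enter (0,6), '.' pass, move left to (0,5)
Step 12: enter (0,5), '.' pass, move left to (0,4)
Step 13: enter (0,4), '.' pass, move left to (0,3)
Step 14: enter (0,3), '.' pass, move left to (0,2)
Step 15: enter (0,2), '.' pass, move left to (0,1)
Step 16: enter (0,1), '.' pass, move left to (0,0)
Step 17: enter (0,0), '.' pass, move left to (0,-1)
Step 18: at (0,-1) — EXIT via left edge, pos 0
Path length (cell visits): 17

Answer: 17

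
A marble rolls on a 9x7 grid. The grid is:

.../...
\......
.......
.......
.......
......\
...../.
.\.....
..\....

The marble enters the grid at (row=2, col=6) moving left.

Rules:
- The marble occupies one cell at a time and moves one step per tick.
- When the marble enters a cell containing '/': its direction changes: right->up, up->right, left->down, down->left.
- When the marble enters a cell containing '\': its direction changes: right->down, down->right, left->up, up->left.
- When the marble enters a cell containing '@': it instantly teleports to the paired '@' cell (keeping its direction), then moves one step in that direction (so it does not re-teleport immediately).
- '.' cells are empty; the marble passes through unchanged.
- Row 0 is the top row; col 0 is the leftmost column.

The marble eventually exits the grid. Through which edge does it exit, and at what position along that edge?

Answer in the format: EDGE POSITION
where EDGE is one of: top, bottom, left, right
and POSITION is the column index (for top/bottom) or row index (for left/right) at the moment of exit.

Answer: left 2

Derivation:
Step 1: enter (2,6), '.' pass, move left to (2,5)
Step 2: enter (2,5), '.' pass, move left to (2,4)
Step 3: enter (2,4), '.' pass, move left to (2,3)
Step 4: enter (2,3), '.' pass, move left to (2,2)
Step 5: enter (2,2), '.' pass, move left to (2,1)
Step 6: enter (2,1), '.' pass, move left to (2,0)
Step 7: enter (2,0), '.' pass, move left to (2,-1)
Step 8: at (2,-1) — EXIT via left edge, pos 2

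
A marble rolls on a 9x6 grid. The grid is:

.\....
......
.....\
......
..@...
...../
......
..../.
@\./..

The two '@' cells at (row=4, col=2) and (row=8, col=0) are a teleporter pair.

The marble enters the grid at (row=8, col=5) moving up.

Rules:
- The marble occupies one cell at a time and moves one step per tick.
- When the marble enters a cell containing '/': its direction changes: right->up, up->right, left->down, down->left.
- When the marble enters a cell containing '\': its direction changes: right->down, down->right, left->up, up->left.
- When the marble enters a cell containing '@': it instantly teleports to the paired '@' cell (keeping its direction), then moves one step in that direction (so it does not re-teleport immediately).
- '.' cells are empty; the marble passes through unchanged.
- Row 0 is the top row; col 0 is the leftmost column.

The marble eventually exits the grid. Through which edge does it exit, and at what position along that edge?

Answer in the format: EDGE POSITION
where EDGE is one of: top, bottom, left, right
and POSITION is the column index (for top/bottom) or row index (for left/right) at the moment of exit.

Step 1: enter (8,5), '.' pass, move up to (7,5)
Step 2: enter (7,5), '.' pass, move up to (6,5)
Step 3: enter (6,5), '.' pass, move up to (5,5)
Step 4: enter (5,5), '/' deflects up->right, move right to (5,6)
Step 5: at (5,6) — EXIT via right edge, pos 5

Answer: right 5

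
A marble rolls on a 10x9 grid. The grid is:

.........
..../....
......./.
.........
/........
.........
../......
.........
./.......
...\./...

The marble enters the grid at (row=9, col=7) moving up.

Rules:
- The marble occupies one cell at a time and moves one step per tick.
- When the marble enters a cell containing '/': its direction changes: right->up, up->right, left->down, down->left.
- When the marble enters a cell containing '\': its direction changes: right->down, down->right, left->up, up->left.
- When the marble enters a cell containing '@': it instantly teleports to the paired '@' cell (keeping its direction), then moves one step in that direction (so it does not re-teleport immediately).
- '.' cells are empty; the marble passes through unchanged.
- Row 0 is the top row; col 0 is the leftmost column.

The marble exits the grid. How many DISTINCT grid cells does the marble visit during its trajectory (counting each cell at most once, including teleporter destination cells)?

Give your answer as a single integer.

Answer: 9

Derivation:
Step 1: enter (9,7), '.' pass, move up to (8,7)
Step 2: enter (8,7), '.' pass, move up to (7,7)
Step 3: enter (7,7), '.' pass, move up to (6,7)
Step 4: enter (6,7), '.' pass, move up to (5,7)
Step 5: enter (5,7), '.' pass, move up to (4,7)
Step 6: enter (4,7), '.' pass, move up to (3,7)
Step 7: enter (3,7), '.' pass, move up to (2,7)
Step 8: enter (2,7), '/' deflects up->right, move right to (2,8)
Step 9: enter (2,8), '.' pass, move right to (2,9)
Step 10: at (2,9) — EXIT via right edge, pos 2
Distinct cells visited: 9 (path length 9)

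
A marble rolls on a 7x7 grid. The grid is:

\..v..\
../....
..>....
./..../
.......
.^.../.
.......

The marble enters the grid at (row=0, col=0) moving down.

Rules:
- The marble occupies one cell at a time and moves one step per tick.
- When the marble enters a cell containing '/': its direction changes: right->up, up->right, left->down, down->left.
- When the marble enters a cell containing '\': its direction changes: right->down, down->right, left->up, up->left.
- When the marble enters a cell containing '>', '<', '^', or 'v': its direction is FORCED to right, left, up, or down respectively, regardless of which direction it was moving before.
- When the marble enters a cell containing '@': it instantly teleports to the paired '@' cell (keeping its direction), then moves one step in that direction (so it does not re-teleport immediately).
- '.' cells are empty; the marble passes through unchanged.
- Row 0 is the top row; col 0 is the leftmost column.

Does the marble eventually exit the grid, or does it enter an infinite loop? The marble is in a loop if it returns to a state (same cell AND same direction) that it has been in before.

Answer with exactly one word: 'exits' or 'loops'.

Answer: exits

Derivation:
Step 1: enter (0,0), '\' deflects down->right, move right to (0,1)
Step 2: enter (0,1), '.' pass, move right to (0,2)
Step 3: enter (0,2), '.' pass, move right to (0,3)
Step 4: enter (0,3), 'v' forces right->down, move down to (1,3)
Step 5: enter (1,3), '.' pass, move down to (2,3)
Step 6: enter (2,3), '.' pass, move down to (3,3)
Step 7: enter (3,3), '.' pass, move down to (4,3)
Step 8: enter (4,3), '.' pass, move down to (5,3)
Step 9: enter (5,3), '.' pass, move down to (6,3)
Step 10: enter (6,3), '.' pass, move down to (7,3)
Step 11: at (7,3) — EXIT via bottom edge, pos 3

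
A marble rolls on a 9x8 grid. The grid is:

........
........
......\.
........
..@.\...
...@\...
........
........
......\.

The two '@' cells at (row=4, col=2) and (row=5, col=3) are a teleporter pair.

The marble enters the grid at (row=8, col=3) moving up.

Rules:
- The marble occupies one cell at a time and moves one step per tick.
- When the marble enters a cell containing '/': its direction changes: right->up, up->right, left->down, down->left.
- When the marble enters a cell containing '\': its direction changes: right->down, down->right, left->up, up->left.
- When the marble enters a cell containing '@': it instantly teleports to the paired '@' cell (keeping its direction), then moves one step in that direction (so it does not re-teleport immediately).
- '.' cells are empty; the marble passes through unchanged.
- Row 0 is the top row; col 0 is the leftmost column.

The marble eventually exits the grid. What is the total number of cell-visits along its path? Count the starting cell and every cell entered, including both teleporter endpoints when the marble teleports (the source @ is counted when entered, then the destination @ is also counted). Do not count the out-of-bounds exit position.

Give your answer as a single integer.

Step 1: enter (8,3), '.' pass, move up to (7,3)
Step 2: enter (7,3), '.' pass, move up to (6,3)
Step 3: enter (6,3), '.' pass, move up to (5,3)
Step 4: enter (5,3), '@' teleport (5,3)->(4,2), also enter (4,2), move up to (3,2)
Step 5: enter (3,2), '.' pass, move up to (2,2)
Step 6: enter (2,2), '.' pass, move up to (1,2)
Step 7: enter (1,2), '.' pass, move up to (0,2)
Step 8: enter (0,2), '.' pass, move up to (-1,2)
Step 9: at (-1,2) — EXIT via top edge, pos 2
Path length (cell visits): 9

Answer: 9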